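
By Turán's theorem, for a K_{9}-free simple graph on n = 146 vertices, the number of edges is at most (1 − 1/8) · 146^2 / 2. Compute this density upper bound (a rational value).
Turán density bound = (7/8) · 146^2/2 = 37303/4 ≈ 9325.75

Turán's theorem: ex(n, K_{r+1}) is achieved by the complete r-partite Turán graph T(n, r) with parts as balanced as possible, and is at most (1 − 1/r) · n^2/2. For r = 8, n = 146: the density bound is (7/8) · 21316/2 = 37303/4 ≈ 9325.75. The integer-valued extremum is e(T(146, 8)) = 9325, which is strictly less than the density bound 37303/4 since 8 ∤ 146 (the parts of T(146, 8) cannot all be equal).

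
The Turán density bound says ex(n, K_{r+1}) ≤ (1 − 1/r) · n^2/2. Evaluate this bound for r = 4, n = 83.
Turán density bound = (3/4) · 83^2/2 = 20667/8 ≈ 2583.375

Turán's theorem: ex(n, K_{r+1}) is achieved by the complete r-partite Turán graph T(n, r) with parts as balanced as possible, and is at most (1 − 1/r) · n^2/2. For r = 4, n = 83: the density bound is (3/4) · 6889/2 = 20667/8 ≈ 2583.375. The integer-valued extremum is e(T(83, 4)) = 2583, which is strictly less than the density bound 20667/8 since 4 ∤ 83 (the parts of T(83, 4) cannot all be equal).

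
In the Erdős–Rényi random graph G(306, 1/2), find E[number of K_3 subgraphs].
E[# K_3] = C(306, 3) · (1/2)^C(3, 2) = 4728720 / 2^3 = 591090

For each 3-subset S of vertices (there are C(306, 3) = 4728720 such S), let X_S = 1 if S induces a K_3 (all C(3, 2) = 3 edges present). Then P(X_S = 1) = (1/2)^3 = 1/8. By linearity of expectation, E[# K_3] = C(306, 3) · (1/2)^3 = 4728720 / 8 = 591090.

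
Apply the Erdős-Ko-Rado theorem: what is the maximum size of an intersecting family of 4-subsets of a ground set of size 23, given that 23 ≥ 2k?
max |F| = C(22, 3) = 1540

Erdős-Ko-Rado (1961): when n ≥ 2k, max |F| = C(n−1, k−1). The bound is attained by the star {A : i ∈ A} for any fixed i ∈ [n]. Here C(23−1, 4−1) = C(22, 3) = 1540.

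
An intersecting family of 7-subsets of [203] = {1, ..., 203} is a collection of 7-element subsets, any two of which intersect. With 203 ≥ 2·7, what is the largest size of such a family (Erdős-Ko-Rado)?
max |F| = C(202, 6) = 87544611330

The Erdős-Ko-Rado theorem states: for n ≥ 2k, an intersecting family of k-subsets of an n-element set has size at most C(n − 1, k − 1), with equality for 'star' families {A ⊆ [n] : |A| = k, i ∈ A} (fix an element i). For n = 203, k = 7: C(202, 6) = 87544611330.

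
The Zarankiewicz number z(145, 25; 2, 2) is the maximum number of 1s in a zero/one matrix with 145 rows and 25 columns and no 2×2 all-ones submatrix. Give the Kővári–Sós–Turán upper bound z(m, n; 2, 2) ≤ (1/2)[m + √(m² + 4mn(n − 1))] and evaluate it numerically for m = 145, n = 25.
z(145, 25; 2, 2) ≤ (1/2)[145 + √(145² + 4·145·25·24)] = (1/2)[145 + √369025] = 376.2371

Kővári–Sós–Turán: let r_1, ..., r_145 be the row sums and z = Σ r_i the total number of 1s. Each pair of columns can share at most one row with both entries 1 (else a 2×2 all-ones block appears), so Σ_i C(r_i, 2) ≤ C(25, 2) = 300. By convexity Σ_i C(r_i, 2) ≥ 145·C(z/145, 2) = z(z − 145)/(2·145), giving z² − 145z − 145·25·24 ≤ 0 and hence z ≤ (1/2)[145 + √(21025 + 4·87000)] = (1/2)[145 + √369025] ≈ (1/2)(145 + 607.4743) = 376.2371.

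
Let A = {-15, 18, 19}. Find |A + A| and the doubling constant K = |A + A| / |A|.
K = |A + A| / |A| = 6/3 = 2

Enumerate A + A = {a + b : a, b ∈ A}. With |A| = 3, there are |A|^2 = 9 ordered sum pairs; collecting distinct values, A + A = {-30, 3, 4, 36, 37, 38}, so |A + A| = 6. Thus K = 6/3 = 2. For comparison, the minimum possible |A + A| over all 3-element sets is 2·3 − 1 = 5 (so min K = 5/3), attained only by arithmetic progressions.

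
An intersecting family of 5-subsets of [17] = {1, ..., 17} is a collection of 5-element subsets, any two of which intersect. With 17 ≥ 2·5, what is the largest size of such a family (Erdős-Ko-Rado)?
max |F| = C(16, 4) = 1820

Erdős-Ko-Rado (1961): when n ≥ 2k, max |F| = C(n−1, k−1). The bound is attained by the star {A : i ∈ A} for any fixed i ∈ [n]. Here C(17−1, 5−1) = C(16, 4) = 1820.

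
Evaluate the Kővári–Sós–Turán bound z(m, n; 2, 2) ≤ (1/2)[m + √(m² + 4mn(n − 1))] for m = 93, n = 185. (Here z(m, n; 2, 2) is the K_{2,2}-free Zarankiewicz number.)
z(93, 185; 2, 2) ≤ (1/2)[93 + √(93² + 4·93·185·184)] = (1/2)[93 + √12671529] = 1826.3546

Kővári–Sós–Turán: let r_1, ..., r_93 be the row sums and z = Σ r_i the total number of 1s. Each pair of columns can share at most one row with both entries 1 (else a 2×2 all-ones block appears), so Σ_i C(r_i, 2) ≤ C(185, 2) = 17020. By convexity Σ_i C(r_i, 2) ≥ 93·C(z/93, 2) = z(z − 93)/(2·93), giving z² − 93z − 93·185·184 ≤ 0 and hence z ≤ (1/2)[93 + √(8649 + 4·3165720)] = (1/2)[93 + √12671529] ≈ (1/2)(93 + 3559.7091) = 1826.3546.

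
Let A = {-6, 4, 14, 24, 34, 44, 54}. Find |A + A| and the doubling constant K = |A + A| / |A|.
K = |A + A| / |A| = 13/7

Enumerate A + A = {a + b : a, b ∈ A}. With |A| = 7, there are |A|^2 = 49 ordered sum pairs; collecting distinct values, A + A = {-12, -2, 8, 18, 28, 38, 48, 58, 68, 78, 88, 98, 108}, so |A + A| = 13. Thus K = 13/7. Here |A + A| = 2|A| − 1 = 13, the minimum possible — so K = 13/7 is minimal, which holds iff A is an arithmetic progression.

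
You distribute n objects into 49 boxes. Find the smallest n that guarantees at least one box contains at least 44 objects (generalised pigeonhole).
n = (44 − 1)·49 + 1 = 2108

By the generalised pigeonhole principle, to guarantee some box contains ≥ r objects we need more than (r − 1) · k objects total. Threshold: n = (r − 1) · k + 1. With r = 44 and k = 49: n = 43 · 49 + 1 = 2107 + 1 = 2108. For n = 2107 = 43 · 49, we can put exactly 43 objects in every box, avoiding 44 in any single one — so 2108 is tight.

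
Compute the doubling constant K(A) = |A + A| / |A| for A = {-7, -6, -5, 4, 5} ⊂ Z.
K = |A + A| / |A| = 12/5

Enumerate A + A = {a + b : a, b ∈ A}. With |A| = 5, there are |A|^2 = 25 ordered sum pairs; collecting distinct values, A + A = {-14, -13, -12, -11, -10, -3, -2, -1, 0, 8, 9, 10}, so |A + A| = 12. Thus K = 12/5. For comparison, the minimum possible |A + A| over all 5-element sets is 2·5 − 1 = 9 (so min K = 9/5), attained only by arithmetic progressions.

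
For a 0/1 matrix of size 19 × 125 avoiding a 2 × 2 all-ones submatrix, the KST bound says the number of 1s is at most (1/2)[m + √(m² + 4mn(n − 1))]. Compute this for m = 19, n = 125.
z(19, 125; 2, 2) ≤ (1/2)[19 + √(19² + 4·19·125·124)] = (1/2)[19 + √1178361] = 552.2617

Kővári–Sós–Turán: let r_1, ..., r_19 be the row sums and z = Σ r_i the total number of 1s. Each pair of columns can share at most one row with both entries 1 (else a 2×2 all-ones block appears), so Σ_i C(r_i, 2) ≤ C(125, 2) = 7750. By convexity Σ_i C(r_i, 2) ≥ 19·C(z/19, 2) = z(z − 19)/(2·19), giving z² − 19z − 19·125·124 ≤ 0 and hence z ≤ (1/2)[19 + √(361 + 4·294500)] = (1/2)[19 + √1178361] ≈ (1/2)(19 + 1085.5234) = 552.2617.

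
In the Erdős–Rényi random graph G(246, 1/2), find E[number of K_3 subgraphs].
E[# K_3] = C(246, 3) · (1/2)^C(3, 2) = 2450980 / 2^3 = 612745/2 = 306372.5

For each 3-subset S of vertices (there are C(246, 3) = 2450980 such S), let X_S = 1 if S induces a K_3 (all C(3, 2) = 3 edges present). Then P(X_S = 1) = (1/2)^3 = 1/8. By linearity of expectation, E[# K_3] = C(246, 3) · (1/2)^3 = 2450980 / 8 = 612745/2 = 306372.5.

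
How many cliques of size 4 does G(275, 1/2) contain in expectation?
E[# K_4] = C(275, 4) · (1/2)^C(4, 2) = 233132900 / 2^6 = 58283225/16 = 3642701.5625

For each 4-subset S of vertices (there are C(275, 4) = 233132900 such S), let X_S = 1 if S induces a K_4 (all C(4, 2) = 6 edges present). Then P(X_S = 1) = (1/2)^6 = 1/64. By linearity of expectation, E[# K_4] = C(275, 4) · (1/2)^6 = 233132900 / 64 = 58283225/16 = 3642701.5625.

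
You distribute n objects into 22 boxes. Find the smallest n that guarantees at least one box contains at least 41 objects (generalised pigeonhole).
n = (41 − 1)·22 + 1 = 881

By the generalised pigeonhole principle, to guarantee some box contains ≥ r objects we need more than (r − 1) · k objects total. Threshold: n = (r − 1) · k + 1. With r = 41 and k = 22: n = 40 · 22 + 1 = 880 + 1 = 881. For n = 880 = 40 · 22, we can put exactly 40 objects in every box, avoiding 41 in any single one — so 881 is tight.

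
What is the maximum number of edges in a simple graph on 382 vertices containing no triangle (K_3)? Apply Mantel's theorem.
ex(382, K_3) = ⌊382^2/4⌋ = 36481

Mantel (1907): a triangle-free graph on n vertices has at most ⌊n^2/4⌋ edges, with equality for the complete bipartite graph K_{⌊n/2⌋, ⌈n/2⌉}. For n = 382: ⌊382^2/4⌋ = ⌊145924/4⌋ = 36481. The extremal graph is K_{191, 191}, which has 191·191 = 36481 edges.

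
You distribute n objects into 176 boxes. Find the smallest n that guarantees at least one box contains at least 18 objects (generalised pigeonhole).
n = (18 − 1)·176 + 1 = 2993

By the generalised pigeonhole principle, to guarantee some box contains ≥ r objects we need more than (r − 1) · k objects total. Threshold: n = (r − 1) · k + 1. With r = 18 and k = 176: n = 17 · 176 + 1 = 2992 + 1 = 2993. For n = 2992 = 17 · 176, we can put exactly 17 objects in every box, avoiding 18 in any single one — so 2993 is tight.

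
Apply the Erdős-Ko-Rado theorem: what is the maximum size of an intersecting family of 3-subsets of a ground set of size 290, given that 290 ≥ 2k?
max |F| = C(289, 2) = 41616

Erdős-Ko-Rado (1961): when n ≥ 2k, max |F| = C(n−1, k−1). The bound is attained by the star {A : i ∈ A} for any fixed i ∈ [n]. Here C(290−1, 3−1) = C(289, 2) = 41616.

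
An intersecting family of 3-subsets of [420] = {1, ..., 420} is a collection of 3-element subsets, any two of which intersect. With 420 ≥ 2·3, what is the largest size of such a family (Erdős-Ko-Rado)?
max |F| = C(419, 2) = 87571

Erdős-Ko-Rado (1961): when n ≥ 2k, max |F| = C(n−1, k−1). The bound is attained by the star {A : i ∈ A} for any fixed i ∈ [n]. Here C(420−1, 3−1) = C(419, 2) = 87571.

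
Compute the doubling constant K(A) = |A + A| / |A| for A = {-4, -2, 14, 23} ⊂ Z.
K = |A + A| / |A| = 10/4 = 5/2

Enumerate A + A = {a + b : a, b ∈ A}. With |A| = 4, there are |A|^2 = 16 ordered sum pairs; collecting distinct values, A + A = {-8, -6, -4, 10, 12, 19, 21, 28, 37, 46}, so |A + A| = 10. Thus K = 10/4 = 5/2. For comparison, the minimum possible |A + A| over all 4-element sets is 2·4 − 1 = 7 (so min K = 7/4), attained only by arithmetic progressions.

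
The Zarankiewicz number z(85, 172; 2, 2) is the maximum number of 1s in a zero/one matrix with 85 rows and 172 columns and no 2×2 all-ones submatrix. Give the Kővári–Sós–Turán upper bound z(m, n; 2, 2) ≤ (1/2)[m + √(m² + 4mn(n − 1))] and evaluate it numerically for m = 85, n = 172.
z(85, 172; 2, 2) ≤ (1/2)[85 + √(85² + 4·85·172·171)] = (1/2)[85 + √10007305] = 1624.2162

Kővári–Sós–Turán: let r_1, ..., r_85 be the row sums and z = Σ r_i the total number of 1s. Each pair of columns can share at most one row with both entries 1 (else a 2×2 all-ones block appears), so Σ_i C(r_i, 2) ≤ C(172, 2) = 14706. By convexity Σ_i C(r_i, 2) ≥ 85·C(z/85, 2) = z(z − 85)/(2·85), giving z² − 85z − 85·172·171 ≤ 0 and hence z ≤ (1/2)[85 + √(7225 + 4·2500020)] = (1/2)[85 + √10007305] ≈ (1/2)(85 + 3163.4325) = 1624.2162.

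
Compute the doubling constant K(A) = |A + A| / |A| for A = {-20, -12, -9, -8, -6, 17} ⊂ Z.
K = |A + A| / |A| = 20/6 = 10/3

Enumerate A + A = {a + b : a, b ∈ A}. With |A| = 6, there are |A|^2 = 36 ordered sum pairs; collecting distinct values, A + A = {-40, -32, -29, -28, -26, -24, -21, -20, -18, -17, -16, -15, -14, -12, -3, 5, 8, 9, 11, 34}, so |A + A| = 20. Thus K = 20/6 = 10/3. For comparison, the minimum possible |A + A| over all 6-element sets is 2·6 − 1 = 11 (so min K = 11/6), attained only by arithmetic progressions.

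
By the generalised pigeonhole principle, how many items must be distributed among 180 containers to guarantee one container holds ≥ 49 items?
n = (49 − 1)·180 + 1 = 8641

By the generalised pigeonhole principle, to guarantee some box contains ≥ r objects we need more than (r − 1) · k objects total. Threshold: n = (r − 1) · k + 1. With r = 49 and k = 180: n = 48 · 180 + 1 = 8640 + 1 = 8641. For n = 8640 = 48 · 180, we can put exactly 48 objects in every box, avoiding 49 in any single one — so 8641 is tight.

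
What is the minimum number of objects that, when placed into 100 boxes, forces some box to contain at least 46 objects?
n = (46 − 1)·100 + 1 = 4501

By the generalised pigeonhole principle, to guarantee some box contains ≥ r objects we need more than (r − 1) · k objects total. Threshold: n = (r − 1) · k + 1. With r = 46 and k = 100: n = 45 · 100 + 1 = 4500 + 1 = 4501. For n = 4500 = 45 · 100, we can put exactly 45 objects in every box, avoiding 46 in any single one — so 4501 is tight.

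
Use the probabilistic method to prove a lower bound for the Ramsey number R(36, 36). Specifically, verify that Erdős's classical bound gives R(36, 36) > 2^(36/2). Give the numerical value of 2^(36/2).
2^(36/2) = 262144; so R(36, 36) > 262144

Colour each edge of K_n uniformly at random with red/blue. The expected number of monochromatic K_36 is C(n, 36) · 2 · 2^(−C(36,2)). If C(n, 36) · 2^(1 − C(36,2)) < 1, then with positive probability no monochromatic K_36 exists, so R(36, 36) > n. The standard estimate C(n, 36) ≤ n^36/36! shows this inequality holds whenever n ≤ 2^(36/2) (since 36! · 2^(C(36,2) − 1) > 2^(36^2/2) ≥ n^36). Hence R(36, 36) > 2^(36/2) = 262144.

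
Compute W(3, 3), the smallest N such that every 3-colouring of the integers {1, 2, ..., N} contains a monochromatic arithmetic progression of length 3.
W(3, 3) = 27

This is a classical value, W(3, 3) = 27, established by combining an explicit 3-colouring of {1, ..., 26} with no monochromatic 3-AP (giving the lower bound W(3, 3) > 26) and a finite case analysis / exhaustive computer search showing every 3-colouring of {1, ..., 27} has such an AP.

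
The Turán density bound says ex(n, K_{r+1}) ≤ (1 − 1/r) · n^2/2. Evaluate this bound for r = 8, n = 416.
Turán density bound = (7/8) · 416^2/2 = 75712

Turán's theorem: ex(n, K_{r+1}) is achieved by the complete r-partite Turán graph T(n, r) with parts as balanced as possible, and is at most (1 − 1/r) · n^2/2. For r = 8, n = 416: the density bound is (7/8) · 173056/2 = 75712. Since 8 ∣ 416, the Turán graph T(416, 8) has parts of equal size 52, and its edge count e(T(416, 8)) = 75712 attains the density bound exactly.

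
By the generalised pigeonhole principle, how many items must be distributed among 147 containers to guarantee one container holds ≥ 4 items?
n = (4 − 1)·147 + 1 = 442

By the generalised pigeonhole principle, to guarantee some box contains ≥ r objects we need more than (r − 1) · k objects total. Threshold: n = (r − 1) · k + 1. With r = 4 and k = 147: n = 3 · 147 + 1 = 441 + 1 = 442. For n = 441 = 3 · 147, we can put exactly 3 objects in every box, avoiding 4 in any single one — so 442 is tight.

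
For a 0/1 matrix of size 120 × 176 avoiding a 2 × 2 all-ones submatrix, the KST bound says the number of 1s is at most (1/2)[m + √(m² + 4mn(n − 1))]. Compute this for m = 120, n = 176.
z(120, 176; 2, 2) ≤ (1/2)[120 + √(120² + 4·120·176·175)] = (1/2)[120 + √14798400] = 1983.4344

Kővári–Sós–Turán: let r_1, ..., r_120 be the row sums and z = Σ r_i the total number of 1s. Each pair of columns can share at most one row with both entries 1 (else a 2×2 all-ones block appears), so Σ_i C(r_i, 2) ≤ C(176, 2) = 15400. By convexity Σ_i C(r_i, 2) ≥ 120·C(z/120, 2) = z(z − 120)/(2·120), giving z² − 120z − 120·176·175 ≤ 0 and hence z ≤ (1/2)[120 + √(14400 + 4·3696000)] = (1/2)[120 + √14798400] ≈ (1/2)(120 + 3846.8689) = 1983.4344.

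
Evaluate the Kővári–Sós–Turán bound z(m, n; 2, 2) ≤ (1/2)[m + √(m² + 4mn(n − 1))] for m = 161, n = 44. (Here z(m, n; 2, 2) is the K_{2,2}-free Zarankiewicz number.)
z(161, 44; 2, 2) ≤ (1/2)[161 + √(161² + 4·161·44·43)] = (1/2)[161 + √1244369] = 638.2564

Kővári–Sós–Turán: let r_1, ..., r_161 be the row sums and z = Σ r_i the total number of 1s. Each pair of columns can share at most one row with both entries 1 (else a 2×2 all-ones block appears), so Σ_i C(r_i, 2) ≤ C(44, 2) = 946. By convexity Σ_i C(r_i, 2) ≥ 161·C(z/161, 2) = z(z − 161)/(2·161), giving z² − 161z − 161·44·43 ≤ 0 and hence z ≤ (1/2)[161 + √(25921 + 4·304612)] = (1/2)[161 + √1244369] ≈ (1/2)(161 + 1115.5129) = 638.2564.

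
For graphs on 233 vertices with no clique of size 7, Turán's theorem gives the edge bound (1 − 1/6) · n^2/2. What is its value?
Turán density bound = (5/6) · 233^2/2 = 271445/12 ≈ 22620.4167

Turán's theorem: ex(n, K_{r+1}) is achieved by the complete r-partite Turán graph T(n, r) with parts as balanced as possible, and is at most (1 − 1/r) · n^2/2. For r = 6, n = 233: the density bound is (5/6) · 54289/2 = 271445/12 ≈ 22620.4167. The integer-valued extremum is e(T(233, 6)) = 22620, which is strictly less than the density bound 271445/12 since 6 ∤ 233 (the parts of T(233, 6) cannot all be equal).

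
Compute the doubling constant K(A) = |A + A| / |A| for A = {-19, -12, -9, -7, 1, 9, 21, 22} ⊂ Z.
K = |A + A| / |A| = 32/8 = 4

Enumerate A + A = {a + b : a, b ∈ A}. With |A| = 8, there are |A|^2 = 64 ordered sum pairs; collecting distinct values, A + A = {-38, -31, -28, -26, -24, -21, -19, -18, -16, -14, -11, -10, -8, -6, -3, 0, 2, 3, 9, 10, 12, 13, 14, 15, 18, 22, 23, 30, 31, 42, 43, 44}, so |A + A| = 32. Thus K = 32/8 = 4. For comparison, the minimum possible |A + A| over all 8-element sets is 2·8 − 1 = 15 (so min K = 15/8), attained only by arithmetic progressions.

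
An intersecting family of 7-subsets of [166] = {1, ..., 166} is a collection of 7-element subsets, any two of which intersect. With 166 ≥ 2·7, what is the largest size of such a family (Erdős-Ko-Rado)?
max |F| = C(165, 6) = 25564880880

Erdős-Ko-Rado (1961): when n ≥ 2k, max |F| = C(n−1, k−1). The bound is attained by the star {A : i ∈ A} for any fixed i ∈ [n]. Here C(166−1, 7−1) = C(165, 6) = 25564880880.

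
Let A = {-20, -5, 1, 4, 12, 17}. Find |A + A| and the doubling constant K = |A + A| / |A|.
K = |A + A| / |A| = 21/6 = 7/2

Enumerate A + A = {a + b : a, b ∈ A}. With |A| = 6, there are |A|^2 = 36 ordered sum pairs; collecting distinct values, A + A = {-40, -25, -19, -16, -10, -8, -4, -3, -1, 2, 5, 7, 8, 12, 13, 16, 18, 21, 24, 29, 34}, so |A + A| = 21. Thus K = 21/6 = 7/2. For comparison, the minimum possible |A + A| over all 6-element sets is 2·6 − 1 = 11 (so min K = 11/6), attained only by arithmetic progressions.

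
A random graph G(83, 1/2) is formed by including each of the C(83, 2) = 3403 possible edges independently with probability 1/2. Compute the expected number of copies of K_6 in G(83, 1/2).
E[# K_6] = C(83, 6) · (1/2)^C(6, 2) = 377447148 / 2^15 = 94361787/8192 ≈ 11518.772827

For each 6-subset S of vertices (there are C(83, 6) = 377447148 such S), let X_S = 1 if S induces a K_6 (all C(6, 2) = 15 edges present). Then P(X_S = 1) = (1/2)^15 = 1/32768. By linearity of expectation, E[# K_6] = C(83, 6) · (1/2)^15 = 377447148 / 32768 = 94361787/8192 ≈ 11518.772827.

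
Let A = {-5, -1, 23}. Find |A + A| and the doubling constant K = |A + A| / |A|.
K = |A + A| / |A| = 6/3 = 2

Enumerate A + A = {a + b : a, b ∈ A}. With |A| = 3, there are |A|^2 = 9 ordered sum pairs; collecting distinct values, A + A = {-10, -6, -2, 18, 22, 46}, so |A + A| = 6. Thus K = 6/3 = 2. For comparison, the minimum possible |A + A| over all 3-element sets is 2·3 − 1 = 5 (so min K = 5/3), attained only by arithmetic progressions.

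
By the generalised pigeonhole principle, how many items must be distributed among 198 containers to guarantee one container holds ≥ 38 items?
n = (38 − 1)·198 + 1 = 7327

By the generalised pigeonhole principle, to guarantee some box contains ≥ r objects we need more than (r − 1) · k objects total. Threshold: n = (r − 1) · k + 1. With r = 38 and k = 198: n = 37 · 198 + 1 = 7326 + 1 = 7327. For n = 7326 = 37 · 198, we can put exactly 37 objects in every box, avoiding 38 in any single one — so 7327 is tight.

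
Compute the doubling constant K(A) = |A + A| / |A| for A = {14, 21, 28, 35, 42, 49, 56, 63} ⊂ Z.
K = |A + A| / |A| = 15/8

Enumerate A + A = {a + b : a, b ∈ A}. With |A| = 8, there are |A|^2 = 64 ordered sum pairs; collecting distinct values, A + A = {28, 35, 42, 49, 56, 63, 70, 77, 84, 91, 98, 105, 112, 119, 126}, so |A + A| = 15. Thus K = 15/8. Here |A + A| = 2|A| − 1 = 15, the minimum possible — so K = 15/8 is minimal, which holds iff A is an arithmetic progression.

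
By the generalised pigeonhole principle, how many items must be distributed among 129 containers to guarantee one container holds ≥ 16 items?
n = (16 − 1)·129 + 1 = 1936

By the generalised pigeonhole principle, to guarantee some box contains ≥ r objects we need more than (r − 1) · k objects total. Threshold: n = (r − 1) · k + 1. With r = 16 and k = 129: n = 15 · 129 + 1 = 1935 + 1 = 1936. For n = 1935 = 15 · 129, we can put exactly 15 objects in every box, avoiding 16 in any single one — so 1936 is tight.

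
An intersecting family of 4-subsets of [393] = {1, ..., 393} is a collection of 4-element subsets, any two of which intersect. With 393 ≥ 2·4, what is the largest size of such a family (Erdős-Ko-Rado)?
max |F| = C(392, 3) = 9962680

Erdős-Ko-Rado (1961): when n ≥ 2k, max |F| = C(n−1, k−1). The bound is attained by the star {A : i ∈ A} for any fixed i ∈ [n]. Here C(393−1, 4−1) = C(392, 3) = 9962680.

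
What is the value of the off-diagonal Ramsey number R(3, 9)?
R(3, 9) = 36

Lower bound: an explicit 2-colouring of K_{35} (typically a Paley-type or other structured construction) avoids a red K_3 and a blue K_9, showing R(3, 9) > 35.
Upper bound: the simple Erdős–Szekeres recurrence only gives R(3, 9) ≤ 37; the tight bound R(3, 9) ≤ 36 requires a sharper case analysis (or computer search) of 2-colourings of K_{36}.
Hence R(3, 9) = 36.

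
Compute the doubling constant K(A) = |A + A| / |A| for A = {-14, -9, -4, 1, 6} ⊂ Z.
K = |A + A| / |A| = 9/5

Enumerate A + A = {a + b : a, b ∈ A}. With |A| = 5, there are |A|^2 = 25 ordered sum pairs; collecting distinct values, A + A = {-28, -23, -18, -13, -8, -3, 2, 7, 12}, so |A + A| = 9. Thus K = 9/5. Here |A + A| = 2|A| − 1 = 9, the minimum possible — so K = 9/5 is minimal, which holds iff A is an arithmetic progression.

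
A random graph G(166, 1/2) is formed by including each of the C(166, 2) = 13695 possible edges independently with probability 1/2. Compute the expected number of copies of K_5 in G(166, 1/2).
E[# K_5] = C(166, 5) · (1/2)^C(5, 2) = 988455798 / 2^10 = 494227899/512 ≈ 965288.865234

For each 5-subset S of vertices (there are C(166, 5) = 988455798 such S), let X_S = 1 if S induces a K_5 (all C(5, 2) = 10 edges present). Then P(X_S = 1) = (1/2)^10 = 1/1024. By linearity of expectation, E[# K_5] = C(166, 5) · (1/2)^10 = 988455798 / 1024 = 494227899/512 ≈ 965288.865234.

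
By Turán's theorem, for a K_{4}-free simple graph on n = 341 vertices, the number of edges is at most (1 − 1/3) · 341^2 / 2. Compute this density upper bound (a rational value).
Turán density bound = (2/3) · 341^2/2 = 116281/3 ≈ 38760.3333

Turán's theorem: ex(n, K_{r+1}) is achieved by the complete r-partite Turán graph T(n, r) with parts as balanced as possible, and is at most (1 − 1/r) · n^2/2. For r = 3, n = 341: the density bound is (2/3) · 116281/2 = 116281/3 ≈ 38760.3333. The integer-valued extremum is e(T(341, 3)) = 38760, which is strictly less than the density bound 116281/3 since 3 ∤ 341 (the parts of T(341, 3) cannot all be equal).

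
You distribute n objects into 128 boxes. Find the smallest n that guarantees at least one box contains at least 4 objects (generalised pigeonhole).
n = (4 − 1)·128 + 1 = 385

By the generalised pigeonhole principle, to guarantee some box contains ≥ r objects we need more than (r − 1) · k objects total. Threshold: n = (r − 1) · k + 1. With r = 4 and k = 128: n = 3 · 128 + 1 = 384 + 1 = 385. For n = 384 = 3 · 128, we can put exactly 3 objects in every box, avoiding 4 in any single one — so 385 is tight.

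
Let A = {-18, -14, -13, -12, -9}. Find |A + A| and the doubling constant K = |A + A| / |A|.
K = |A + A| / |A| = 13/5

Enumerate A + A = {a + b : a, b ∈ A}. With |A| = 5, there are |A|^2 = 25 ordered sum pairs; collecting distinct values, A + A = {-36, -32, -31, -30, -28, -27, -26, -25, -24, -23, -22, -21, -18}, so |A + A| = 13. Thus K = 13/5. For comparison, the minimum possible |A + A| over all 5-element sets is 2·5 − 1 = 9 (so min K = 9/5), attained only by arithmetic progressions.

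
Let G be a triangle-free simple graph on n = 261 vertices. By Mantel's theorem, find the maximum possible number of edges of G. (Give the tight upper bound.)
ex(261, K_3) = ⌊261^2/4⌋ = 17030

Mantel (1907): a triangle-free graph on n vertices has at most ⌊n^2/4⌋ edges, with equality for the complete bipartite graph K_{⌊n/2⌋, ⌈n/2⌉}. For n = 261: ⌊261^2/4⌋ = ⌊68121/4⌋ = 17030. The extremal graph is K_{130, 131}, which has 130·131 = 17030 edges.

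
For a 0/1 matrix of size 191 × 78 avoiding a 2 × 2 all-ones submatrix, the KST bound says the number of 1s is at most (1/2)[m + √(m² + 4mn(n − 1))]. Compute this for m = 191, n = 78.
z(191, 78; 2, 2) ≤ (1/2)[191 + √(191² + 4·191·78·77)] = (1/2)[191 + √4625065] = 1170.7982

Kővári–Sós–Turán: let r_1, ..., r_191 be the row sums and z = Σ r_i the total number of 1s. Each pair of columns can share at most one row with both entries 1 (else a 2×2 all-ones block appears), so Σ_i C(r_i, 2) ≤ C(78, 2) = 3003. By convexity Σ_i C(r_i, 2) ≥ 191·C(z/191, 2) = z(z − 191)/(2·191), giving z² − 191z − 191·78·77 ≤ 0 and hence z ≤ (1/2)[191 + √(36481 + 4·1147146)] = (1/2)[191 + √4625065] ≈ (1/2)(191 + 2150.5964) = 1170.7982.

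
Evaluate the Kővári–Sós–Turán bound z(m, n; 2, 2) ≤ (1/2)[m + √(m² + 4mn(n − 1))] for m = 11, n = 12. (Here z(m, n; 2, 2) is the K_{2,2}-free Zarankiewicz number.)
z(11, 12; 2, 2) ≤ (1/2)[11 + √(11² + 4·11·12·11)] = (1/2)[11 + √5929] = 44

Kővári–Sós–Turán: let r_1, ..., r_11 be the row sums and z = Σ r_i the total number of 1s. Each pair of columns can share at most one row with both entries 1 (else a 2×2 all-ones block appears), so Σ_i C(r_i, 2) ≤ C(12, 2) = 66. By convexity Σ_i C(r_i, 2) ≥ 11·C(z/11, 2) = z(z − 11)/(2·11), giving z² − 11z − 11·12·11 ≤ 0 and hence z ≤ (1/2)[11 + √(121 + 4·1452)] = (1/2)[11 + √5929] ≈ (1/2)(11 + 77) = 44.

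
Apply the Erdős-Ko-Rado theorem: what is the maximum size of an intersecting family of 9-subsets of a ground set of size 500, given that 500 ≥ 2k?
max |F| = C(499, 8) = 90113861475235026

Erdős-Ko-Rado (1961): when n ≥ 2k, max |F| = C(n−1, k−1). The bound is attained by the star {A : i ∈ A} for any fixed i ∈ [n]. Here C(500−1, 9−1) = C(499, 8) = 90113861475235026.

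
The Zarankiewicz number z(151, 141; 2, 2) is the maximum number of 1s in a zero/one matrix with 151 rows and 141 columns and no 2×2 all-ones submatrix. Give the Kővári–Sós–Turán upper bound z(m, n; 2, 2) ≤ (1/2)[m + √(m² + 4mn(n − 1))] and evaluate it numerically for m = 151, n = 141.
z(151, 141; 2, 2) ≤ (1/2)[151 + √(151² + 4·151·141·140)] = (1/2)[151 + √11945761] = 1803.632

Kővári–Sós–Turán: let r_1, ..., r_151 be the row sums and z = Σ r_i the total number of 1s. Each pair of columns can share at most one row with both entries 1 (else a 2×2 all-ones block appears), so Σ_i C(r_i, 2) ≤ C(141, 2) = 9870. By convexity Σ_i C(r_i, 2) ≥ 151·C(z/151, 2) = z(z − 151)/(2·151), giving z² − 151z − 151·141·140 ≤ 0 and hence z ≤ (1/2)[151 + √(22801 + 4·2980740)] = (1/2)[151 + √11945761] ≈ (1/2)(151 + 3456.264) = 1803.632.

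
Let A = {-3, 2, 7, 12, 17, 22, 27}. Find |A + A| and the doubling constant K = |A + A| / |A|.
K = |A + A| / |A| = 13/7

Enumerate A + A = {a + b : a, b ∈ A}. With |A| = 7, there are |A|^2 = 49 ordered sum pairs; collecting distinct values, A + A = {-6, -1, 4, 9, 14, 19, 24, 29, 34, 39, 44, 49, 54}, so |A + A| = 13. Thus K = 13/7. Here |A + A| = 2|A| − 1 = 13, the minimum possible — so K = 13/7 is minimal, which holds iff A is an arithmetic progression.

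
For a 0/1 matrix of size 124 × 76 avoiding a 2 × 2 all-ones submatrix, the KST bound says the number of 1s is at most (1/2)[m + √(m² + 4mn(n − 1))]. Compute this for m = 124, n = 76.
z(124, 76; 2, 2) ≤ (1/2)[124 + √(124² + 4·124·76·75)] = (1/2)[124 + √2842576] = 904.997

Kővári–Sós–Turán: let r_1, ..., r_124 be the row sums and z = Σ r_i the total number of 1s. Each pair of columns can share at most one row with both entries 1 (else a 2×2 all-ones block appears), so Σ_i C(r_i, 2) ≤ C(76, 2) = 2850. By convexity Σ_i C(r_i, 2) ≥ 124·C(z/124, 2) = z(z − 124)/(2·124), giving z² − 124z − 124·76·75 ≤ 0 and hence z ≤ (1/2)[124 + √(15376 + 4·706800)] = (1/2)[124 + √2842576] ≈ (1/2)(124 + 1685.9941) = 904.997.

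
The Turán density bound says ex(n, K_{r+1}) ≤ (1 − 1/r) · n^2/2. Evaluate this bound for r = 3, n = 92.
Turán density bound = (2/3) · 92^2/2 = 8464/3 ≈ 2821.3333

Turán's theorem: ex(n, K_{r+1}) is achieved by the complete r-partite Turán graph T(n, r) with parts as balanced as possible, and is at most (1 − 1/r) · n^2/2. For r = 3, n = 92: the density bound is (2/3) · 8464/2 = 8464/3 ≈ 2821.3333. The integer-valued extremum is e(T(92, 3)) = 2821, which is strictly less than the density bound 8464/3 since 3 ∤ 92 (the parts of T(92, 3) cannot all be equal).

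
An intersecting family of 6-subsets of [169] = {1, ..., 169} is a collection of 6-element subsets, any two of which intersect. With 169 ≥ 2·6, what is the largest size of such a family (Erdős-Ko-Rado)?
max |F| = C(168, 5) = 1050220248

The Erdős-Ko-Rado theorem states: for n ≥ 2k, an intersecting family of k-subsets of an n-element set has size at most C(n − 1, k − 1), with equality for 'star' families {A ⊆ [n] : |A| = k, i ∈ A} (fix an element i). For n = 169, k = 6: C(168, 5) = 1050220248.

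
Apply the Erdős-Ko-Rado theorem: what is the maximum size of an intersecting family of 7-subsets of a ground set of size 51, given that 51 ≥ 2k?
max |F| = C(50, 6) = 15890700

The Erdős-Ko-Rado theorem states: for n ≥ 2k, an intersecting family of k-subsets of an n-element set has size at most C(n − 1, k − 1), with equality for 'star' families {A ⊆ [n] : |A| = k, i ∈ A} (fix an element i). For n = 51, k = 7: C(50, 6) = 15890700.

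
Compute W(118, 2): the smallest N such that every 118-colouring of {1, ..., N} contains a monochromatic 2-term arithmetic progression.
W(118, 2) = 118 + 1 = 119

A 2-term AP is any pair of integers, so a monochromatic 2-AP exists iff some colour is used at least twice. With 118 colours, the colouring i ↦ i on {1, ..., 118} uses each colour once, avoiding any monochromatic pair, so W(118, 2) > 118. For {1, ..., 119}, pigeonhole forces two integers of the same colour, which form a monochromatic 2-AP. Hence W(118, 2) = 119.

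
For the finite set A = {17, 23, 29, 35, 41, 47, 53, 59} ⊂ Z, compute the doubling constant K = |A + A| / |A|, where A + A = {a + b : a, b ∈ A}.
K = |A + A| / |A| = 15/8

Enumerate A + A = {a + b : a, b ∈ A}. With |A| = 8, there are |A|^2 = 64 ordered sum pairs; collecting distinct values, A + A = {34, 40, 46, 52, 58, 64, 70, 76, 82, 88, 94, 100, 106, 112, 118}, so |A + A| = 15. Thus K = 15/8. Here |A + A| = 2|A| − 1 = 15, the minimum possible — so K = 15/8 is minimal, which holds iff A is an arithmetic progression.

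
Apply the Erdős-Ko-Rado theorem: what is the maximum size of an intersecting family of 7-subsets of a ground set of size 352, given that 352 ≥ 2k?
max |F| = C(351, 6) = 2488014510345

The Erdős-Ko-Rado theorem states: for n ≥ 2k, an intersecting family of k-subsets of an n-element set has size at most C(n − 1, k − 1), with equality for 'star' families {A ⊆ [n] : |A| = k, i ∈ A} (fix an element i). For n = 352, k = 7: C(351, 6) = 2488014510345.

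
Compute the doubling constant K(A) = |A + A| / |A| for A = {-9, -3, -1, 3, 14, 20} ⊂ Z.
K = |A + A| / |A| = 18/6 = 3

Enumerate A + A = {a + b : a, b ∈ A}. With |A| = 6, there are |A|^2 = 36 ordered sum pairs; collecting distinct values, A + A = {-18, -12, -10, -6, -4, -2, 0, 2, 5, 6, 11, 13, 17, 19, 23, 28, 34, 40}, so |A + A| = 18. Thus K = 18/6 = 3. For comparison, the minimum possible |A + A| over all 6-element sets is 2·6 − 1 = 11 (so min K = 11/6), attained only by arithmetic progressions.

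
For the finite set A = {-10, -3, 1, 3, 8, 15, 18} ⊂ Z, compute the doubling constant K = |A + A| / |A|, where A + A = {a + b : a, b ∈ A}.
K = |A + A| / |A| = 25/7

Enumerate A + A = {a + b : a, b ∈ A}. With |A| = 7, there are |A|^2 = 49 ordered sum pairs; collecting distinct values, A + A = {-20, -13, -9, -7, -6, -2, 0, 2, 4, 5, 6, 8, 9, 11, 12, 15, 16, 18, 19, 21, 23, 26, 30, 33, 36}, so |A + A| = 25. Thus K = 25/7. For comparison, the minimum possible |A + A| over all 7-element sets is 2·7 − 1 = 13 (so min K = 13/7), attained only by arithmetic progressions.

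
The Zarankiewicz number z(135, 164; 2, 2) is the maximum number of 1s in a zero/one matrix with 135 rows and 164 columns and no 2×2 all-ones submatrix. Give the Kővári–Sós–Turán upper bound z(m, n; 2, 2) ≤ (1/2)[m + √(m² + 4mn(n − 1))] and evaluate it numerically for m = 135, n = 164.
z(135, 164; 2, 2) ≤ (1/2)[135 + √(135² + 4·135·164·163)] = (1/2)[135 + √14453505] = 1968.3883

Kővári–Sós–Turán: let r_1, ..., r_135 be the row sums and z = Σ r_i the total number of 1s. Each pair of columns can share at most one row with both entries 1 (else a 2×2 all-ones block appears), so Σ_i C(r_i, 2) ≤ C(164, 2) = 13366. By convexity Σ_i C(r_i, 2) ≥ 135·C(z/135, 2) = z(z − 135)/(2·135), giving z² − 135z − 135·164·163 ≤ 0 and hence z ≤ (1/2)[135 + √(18225 + 4·3608820)] = (1/2)[135 + √14453505] ≈ (1/2)(135 + 3801.7766) = 1968.3883.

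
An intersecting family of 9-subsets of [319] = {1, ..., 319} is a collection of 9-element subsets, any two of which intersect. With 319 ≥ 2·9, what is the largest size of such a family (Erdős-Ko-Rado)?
max |F| = C(318, 8) = 2373299041514193

Erdős-Ko-Rado (1961): when n ≥ 2k, max |F| = C(n−1, k−1). The bound is attained by the star {A : i ∈ A} for any fixed i ∈ [n]. Here C(319−1, 9−1) = C(318, 8) = 2373299041514193.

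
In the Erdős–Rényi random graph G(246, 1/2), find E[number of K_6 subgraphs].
E[# K_6] = C(246, 6) · (1/2)^C(6, 2) = 289465762509 / 2^15 ≈ 8833794.021881

For each 6-subset S of vertices (there are C(246, 6) = 289465762509 such S), let X_S = 1 if S induces a K_6 (all C(6, 2) = 15 edges present). Then P(X_S = 1) = (1/2)^15 = 1/32768. By linearity of expectation, E[# K_6] = C(246, 6) · (1/2)^15 = 289465762509 / 32768 ≈ 8833794.021881.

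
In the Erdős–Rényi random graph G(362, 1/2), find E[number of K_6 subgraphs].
E[# K_6] = C(362, 6) · (1/2)^C(6, 2) = 2997998892714 / 2^15 = 1498999446357/16384 ≈ 91491665.427063

For each 6-subset S of vertices (there are C(362, 6) = 2997998892714 such S), let X_S = 1 if S induces a K_6 (all C(6, 2) = 15 edges present). Then P(X_S = 1) = (1/2)^15 = 1/32768. By linearity of expectation, E[# K_6] = C(362, 6) · (1/2)^15 = 2997998892714 / 32768 = 1498999446357/16384 ≈ 91491665.427063.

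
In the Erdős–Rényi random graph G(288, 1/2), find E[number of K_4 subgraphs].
E[# K_4] = C(288, 4) · (1/2)^C(4, 2) = 280720440 / 2^6 = 35090055/8 = 4386256.875

For each 4-subset S of vertices (there are C(288, 4) = 280720440 such S), let X_S = 1 if S induces a K_4 (all C(4, 2) = 6 edges present). Then P(X_S = 1) = (1/2)^6 = 1/64. By linearity of expectation, E[# K_4] = C(288, 4) · (1/2)^6 = 280720440 / 64 = 35090055/8 = 4386256.875.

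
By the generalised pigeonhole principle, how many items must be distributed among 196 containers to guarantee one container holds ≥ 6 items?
n = (6 − 1)·196 + 1 = 981

By the generalised pigeonhole principle, to guarantee some box contains ≥ r objects we need more than (r − 1) · k objects total. Threshold: n = (r − 1) · k + 1. With r = 6 and k = 196: n = 5 · 196 + 1 = 980 + 1 = 981. For n = 980 = 5 · 196, we can put exactly 5 objects in every box, avoiding 6 in any single one — so 981 is tight.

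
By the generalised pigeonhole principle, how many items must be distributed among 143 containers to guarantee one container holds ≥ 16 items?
n = (16 − 1)·143 + 1 = 2146

By the generalised pigeonhole principle, to guarantee some box contains ≥ r objects we need more than (r − 1) · k objects total. Threshold: n = (r − 1) · k + 1. With r = 16 and k = 143: n = 15 · 143 + 1 = 2145 + 1 = 2146. For n = 2145 = 15 · 143, we can put exactly 15 objects in every box, avoiding 16 in any single one — so 2146 is tight.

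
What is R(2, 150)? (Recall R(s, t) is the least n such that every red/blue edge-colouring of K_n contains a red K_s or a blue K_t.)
R(2, 150) = 150

R(2, k) = k for all k ≥ 2: in a 2-colouring of K_k, either some edge is red (a red K_2) or all edges are blue (a blue K_k). And K_{149} coloured all-blue has no blue K_150, so R(2, 150) > 149. Hence R(2, 150) = 150.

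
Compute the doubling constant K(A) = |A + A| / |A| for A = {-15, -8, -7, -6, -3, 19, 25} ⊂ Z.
K = |A + A| / |A| = 27/7

Enumerate A + A = {a + b : a, b ∈ A}. With |A| = 7, there are |A|^2 = 49 ordered sum pairs; collecting distinct values, A + A = {-30, -23, -22, -21, -18, -16, -15, -14, -13, -12, -11, -10, -9, -6, 4, 10, 11, 12, 13, 16, 17, 18, 19, 22, 38, 44, 50}, so |A + A| = 27. Thus K = 27/7. For comparison, the minimum possible |A + A| over all 7-element sets is 2·7 − 1 = 13 (so min K = 13/7), attained only by arithmetic progressions.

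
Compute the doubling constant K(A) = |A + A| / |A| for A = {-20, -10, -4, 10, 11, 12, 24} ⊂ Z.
K = |A + A| / |A| = 25/7

Enumerate A + A = {a + b : a, b ∈ A}. With |A| = 7, there are |A|^2 = 49 ordered sum pairs; collecting distinct values, A + A = {-40, -30, -24, -20, -14, -10, -9, -8, 0, 1, 2, 4, 6, 7, 8, 14, 20, 21, 22, 23, 24, 34, 35, 36, 48}, so |A + A| = 25. Thus K = 25/7. For comparison, the minimum possible |A + A| over all 7-element sets is 2·7 − 1 = 13 (so min K = 13/7), attained only by arithmetic progressions.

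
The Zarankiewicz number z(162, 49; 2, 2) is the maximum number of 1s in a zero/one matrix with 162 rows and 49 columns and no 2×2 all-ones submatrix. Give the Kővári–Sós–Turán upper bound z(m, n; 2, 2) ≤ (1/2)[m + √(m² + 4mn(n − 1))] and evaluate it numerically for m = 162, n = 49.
z(162, 49; 2, 2) ≤ (1/2)[162 + √(162² + 4·162·49·48)] = (1/2)[162 + √1550340] = 703.5632

Kővári–Sós–Turán: let r_1, ..., r_162 be the row sums and z = Σ r_i the total number of 1s. Each pair of columns can share at most one row with both entries 1 (else a 2×2 all-ones block appears), so Σ_i C(r_i, 2) ≤ C(49, 2) = 1176. By convexity Σ_i C(r_i, 2) ≥ 162·C(z/162, 2) = z(z − 162)/(2·162), giving z² − 162z − 162·49·48 ≤ 0 and hence z ≤ (1/2)[162 + √(26244 + 4·381024)] = (1/2)[162 + √1550340] ≈ (1/2)(162 + 1245.1265) = 703.5632.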